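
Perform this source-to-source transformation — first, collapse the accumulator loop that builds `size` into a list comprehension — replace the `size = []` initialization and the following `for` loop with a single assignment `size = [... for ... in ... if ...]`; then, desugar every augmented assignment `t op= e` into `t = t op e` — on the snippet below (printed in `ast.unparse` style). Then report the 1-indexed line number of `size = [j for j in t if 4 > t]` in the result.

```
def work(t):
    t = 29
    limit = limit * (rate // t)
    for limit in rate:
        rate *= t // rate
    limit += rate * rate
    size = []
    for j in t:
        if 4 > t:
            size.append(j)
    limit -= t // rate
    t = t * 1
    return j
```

7

Transformed code:
def work(t):
    t = 29
    limit = limit * (rate // t)
    for limit in rate:
        rate = rate * (t // rate)
    limit = limit + rate * rate
    size = [j for j in t if 4 > t]
    limit = limit - t // rate
    t = t * 1
    return j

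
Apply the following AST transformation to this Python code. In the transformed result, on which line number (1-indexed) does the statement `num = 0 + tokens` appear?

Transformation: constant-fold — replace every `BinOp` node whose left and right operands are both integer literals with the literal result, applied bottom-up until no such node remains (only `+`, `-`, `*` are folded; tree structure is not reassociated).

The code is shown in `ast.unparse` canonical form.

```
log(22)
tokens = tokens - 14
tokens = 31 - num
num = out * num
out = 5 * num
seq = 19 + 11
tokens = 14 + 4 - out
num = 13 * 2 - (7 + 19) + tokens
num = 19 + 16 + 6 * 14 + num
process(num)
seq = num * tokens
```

Transformed code:
log(22)
tokens = tokens - 14
tokens = 31 - num
num = out * num
out = 5 * num
seq = 30
tokens = 18 - out
num = 0 + tokens
num = 119 + num
process(num)
seq = num * tokens

8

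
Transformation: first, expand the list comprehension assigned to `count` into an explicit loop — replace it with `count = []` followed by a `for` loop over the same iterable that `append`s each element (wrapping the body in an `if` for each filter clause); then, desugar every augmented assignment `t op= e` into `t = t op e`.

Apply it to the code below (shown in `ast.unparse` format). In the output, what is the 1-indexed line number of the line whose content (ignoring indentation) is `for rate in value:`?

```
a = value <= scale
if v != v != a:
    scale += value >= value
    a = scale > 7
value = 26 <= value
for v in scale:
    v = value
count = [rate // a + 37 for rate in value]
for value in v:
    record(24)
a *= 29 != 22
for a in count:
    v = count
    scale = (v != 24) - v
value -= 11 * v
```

9

Transformed code:
a = value <= scale
if v != v != a:
    scale = scale + (value >= value)
    a = scale > 7
value = 26 <= value
for v in scale:
    v = value
count = []
for rate in value:
    count.append(rate // a + 37)
for value in v:
    record(24)
a = a * (29 != 22)
for a in count:
    v = count
    scale = (v != 24) - v
value = value - 11 * v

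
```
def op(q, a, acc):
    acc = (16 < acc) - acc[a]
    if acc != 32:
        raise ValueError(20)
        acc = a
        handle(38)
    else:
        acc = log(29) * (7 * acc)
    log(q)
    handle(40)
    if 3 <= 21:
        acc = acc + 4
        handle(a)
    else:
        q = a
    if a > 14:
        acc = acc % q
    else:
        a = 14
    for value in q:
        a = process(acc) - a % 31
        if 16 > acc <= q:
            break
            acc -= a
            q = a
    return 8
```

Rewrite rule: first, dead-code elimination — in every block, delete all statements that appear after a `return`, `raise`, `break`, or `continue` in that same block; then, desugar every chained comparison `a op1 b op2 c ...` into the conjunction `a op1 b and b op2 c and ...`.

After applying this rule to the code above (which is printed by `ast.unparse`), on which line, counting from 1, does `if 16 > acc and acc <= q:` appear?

Transformed code:
def op(q, a, acc):
    acc = (16 < acc) - acc[a]
    if acc != 32:
        raise ValueError(20)
    else:
        acc = log(29) * (7 * acc)
    log(q)
    handle(40)
    if 3 <= 21:
        acc = acc + 4
        handle(a)
    else:
        q = a
    if a > 14:
        acc = acc % q
    else:
        a = 14
    for value in q:
        a = process(acc) - a % 31
        if 16 > acc and acc <= q:
            break
    return 8

20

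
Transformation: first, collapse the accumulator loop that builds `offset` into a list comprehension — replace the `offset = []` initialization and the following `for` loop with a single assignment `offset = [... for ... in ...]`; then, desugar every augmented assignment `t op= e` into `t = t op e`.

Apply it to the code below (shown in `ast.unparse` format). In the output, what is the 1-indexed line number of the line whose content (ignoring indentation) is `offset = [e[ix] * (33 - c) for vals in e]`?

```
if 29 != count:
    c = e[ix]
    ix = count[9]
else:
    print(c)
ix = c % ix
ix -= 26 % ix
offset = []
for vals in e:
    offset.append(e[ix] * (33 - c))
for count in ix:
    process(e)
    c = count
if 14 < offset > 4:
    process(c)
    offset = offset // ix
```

8

Transformed code:
if 29 != count:
    c = e[ix]
    ix = count[9]
else:
    print(c)
ix = c % ix
ix = ix - 26 % ix
offset = [e[ix] * (33 - c) for vals in e]
for count in ix:
    process(e)
    c = count
if 14 < offset > 4:
    process(c)
    offset = offset // ix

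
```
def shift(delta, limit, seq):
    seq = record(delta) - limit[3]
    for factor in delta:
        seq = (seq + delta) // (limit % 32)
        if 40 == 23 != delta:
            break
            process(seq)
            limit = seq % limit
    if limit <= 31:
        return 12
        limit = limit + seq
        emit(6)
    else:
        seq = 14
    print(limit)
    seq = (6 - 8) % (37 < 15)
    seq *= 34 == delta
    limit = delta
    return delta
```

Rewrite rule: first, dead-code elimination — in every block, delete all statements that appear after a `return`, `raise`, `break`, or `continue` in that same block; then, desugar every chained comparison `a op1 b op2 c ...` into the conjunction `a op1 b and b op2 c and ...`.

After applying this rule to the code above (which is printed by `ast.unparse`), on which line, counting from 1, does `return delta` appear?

Transformed code:
def shift(delta, limit, seq):
    seq = record(delta) - limit[3]
    for factor in delta:
        seq = (seq + delta) // (limit % 32)
        if 40 == 23 and 23 != delta:
            break
    if limit <= 31:
        return 12
    else:
        seq = 14
    print(limit)
    seq = (6 - 8) % (37 < 15)
    seq *= 34 == delta
    limit = delta
    return delta

15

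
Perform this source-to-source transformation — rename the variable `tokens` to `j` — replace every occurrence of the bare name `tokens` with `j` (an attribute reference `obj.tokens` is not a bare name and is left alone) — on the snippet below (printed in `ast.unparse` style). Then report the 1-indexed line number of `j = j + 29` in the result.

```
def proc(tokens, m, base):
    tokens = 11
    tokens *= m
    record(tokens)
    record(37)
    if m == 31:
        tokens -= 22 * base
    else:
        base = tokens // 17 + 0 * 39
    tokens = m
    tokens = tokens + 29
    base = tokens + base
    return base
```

11

Transformed code:
def proc(j, m, base):
    j = 11
    j *= m
    record(j)
    record(37)
    if m == 31:
        j -= 22 * base
    else:
        base = j // 17 + 0 * 39
    j = m
    j = j + 29
    base = j + base
    return base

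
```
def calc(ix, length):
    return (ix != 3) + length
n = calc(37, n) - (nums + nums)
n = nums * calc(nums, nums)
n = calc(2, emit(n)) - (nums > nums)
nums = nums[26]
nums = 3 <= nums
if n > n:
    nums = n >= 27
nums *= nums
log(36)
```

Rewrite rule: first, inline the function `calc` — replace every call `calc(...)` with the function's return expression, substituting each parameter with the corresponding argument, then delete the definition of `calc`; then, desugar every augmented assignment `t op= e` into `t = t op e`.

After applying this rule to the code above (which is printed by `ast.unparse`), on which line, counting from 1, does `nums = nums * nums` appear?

Transformed code:
n = (37 != 3) + n - (nums + nums)
n = nums * ((nums != 3) + nums)
n = (2 != 3) + emit(n) - (nums > nums)
nums = nums[26]
nums = 3 <= nums
if n > n:
    nums = n >= 27
nums = nums * nums
log(36)

8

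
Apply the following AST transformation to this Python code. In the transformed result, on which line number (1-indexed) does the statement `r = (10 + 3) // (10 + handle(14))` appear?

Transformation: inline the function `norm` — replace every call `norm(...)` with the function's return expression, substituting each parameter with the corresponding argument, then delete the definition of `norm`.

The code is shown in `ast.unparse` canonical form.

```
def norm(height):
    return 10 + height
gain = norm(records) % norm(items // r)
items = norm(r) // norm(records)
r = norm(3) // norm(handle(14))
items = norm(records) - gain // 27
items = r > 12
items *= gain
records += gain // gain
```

Transformed code:
gain = (10 + records) % (10 + items // r)
items = (10 + r) // (10 + records)
r = (10 + 3) // (10 + handle(14))
items = 10 + records - gain // 27
items = r > 12
items *= gain
records += gain // gain

3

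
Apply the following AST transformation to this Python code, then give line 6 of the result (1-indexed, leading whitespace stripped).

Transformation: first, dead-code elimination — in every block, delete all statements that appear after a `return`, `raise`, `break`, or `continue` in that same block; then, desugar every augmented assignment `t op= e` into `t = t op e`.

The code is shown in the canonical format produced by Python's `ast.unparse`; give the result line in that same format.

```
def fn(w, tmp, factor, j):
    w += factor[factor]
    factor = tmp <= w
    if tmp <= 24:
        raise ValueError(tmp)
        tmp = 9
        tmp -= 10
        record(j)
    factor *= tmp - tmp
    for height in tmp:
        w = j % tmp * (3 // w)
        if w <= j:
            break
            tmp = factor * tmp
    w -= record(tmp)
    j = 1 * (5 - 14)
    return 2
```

Transformed code:
def fn(w, tmp, factor, j):
    w = w + factor[factor]
    factor = tmp <= w
    if tmp <= 24:
        raise ValueError(tmp)
    factor = factor * (tmp - tmp)
    for height in tmp:
        w = j % tmp * (3 // w)
        if w <= j:
            break
    w = w - record(tmp)
    j = 1 * (5 - 14)
    return 2

factor = factor * (tmp - tmp)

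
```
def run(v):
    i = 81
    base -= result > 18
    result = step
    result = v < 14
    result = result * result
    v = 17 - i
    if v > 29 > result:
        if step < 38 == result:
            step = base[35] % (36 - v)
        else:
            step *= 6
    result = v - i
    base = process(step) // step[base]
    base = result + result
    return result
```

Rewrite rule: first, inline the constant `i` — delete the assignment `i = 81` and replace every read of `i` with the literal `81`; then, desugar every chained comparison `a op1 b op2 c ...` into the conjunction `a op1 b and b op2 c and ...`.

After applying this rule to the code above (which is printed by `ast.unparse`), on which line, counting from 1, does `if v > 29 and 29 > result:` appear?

7

Transformed code:
def run(v):
    base -= result > 18
    result = step
    result = v < 14
    result = result * result
    v = 17 - 81
    if v > 29 and 29 > result:
        if step < 38 and 38 == result:
            step = base[35] % (36 - v)
        else:
            step *= 6
    result = v - 81
    base = process(step) // step[base]
    base = result + result
    return result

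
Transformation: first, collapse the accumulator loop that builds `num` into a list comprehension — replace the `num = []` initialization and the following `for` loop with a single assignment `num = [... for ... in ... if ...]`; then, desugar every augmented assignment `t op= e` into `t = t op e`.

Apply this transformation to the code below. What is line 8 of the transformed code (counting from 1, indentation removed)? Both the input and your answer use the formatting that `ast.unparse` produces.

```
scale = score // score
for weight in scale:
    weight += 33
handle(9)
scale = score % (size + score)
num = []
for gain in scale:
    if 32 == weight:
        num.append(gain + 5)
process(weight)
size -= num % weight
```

size = size - num % weight

Transformed code:
scale = score // score
for weight in scale:
    weight = weight + 33
handle(9)
scale = score % (size + score)
num = [gain + 5 for gain in scale if 32 == weight]
process(weight)
size = size - num % weight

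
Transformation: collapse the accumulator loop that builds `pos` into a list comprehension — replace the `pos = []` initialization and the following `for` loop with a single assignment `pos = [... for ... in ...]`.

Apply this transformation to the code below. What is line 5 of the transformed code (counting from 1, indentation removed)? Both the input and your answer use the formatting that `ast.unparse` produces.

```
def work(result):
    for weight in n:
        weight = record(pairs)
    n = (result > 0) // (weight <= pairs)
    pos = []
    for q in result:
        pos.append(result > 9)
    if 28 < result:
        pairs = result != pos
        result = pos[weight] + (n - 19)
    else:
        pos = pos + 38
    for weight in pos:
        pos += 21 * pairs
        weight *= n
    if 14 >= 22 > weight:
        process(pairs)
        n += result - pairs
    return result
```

Transformed code:
def work(result):
    for weight in n:
        weight = record(pairs)
    n = (result > 0) // (weight <= pairs)
    pos = [result > 9 for q in result]
    if 28 < result:
        pairs = result != pos
        result = pos[weight] + (n - 19)
    else:
        pos = pos + 38
    for weight in pos:
        pos += 21 * pairs
        weight *= n
    if 14 >= 22 > weight:
        process(pairs)
        n += result - pairs
    return result

pos = [result > 9 for q in result]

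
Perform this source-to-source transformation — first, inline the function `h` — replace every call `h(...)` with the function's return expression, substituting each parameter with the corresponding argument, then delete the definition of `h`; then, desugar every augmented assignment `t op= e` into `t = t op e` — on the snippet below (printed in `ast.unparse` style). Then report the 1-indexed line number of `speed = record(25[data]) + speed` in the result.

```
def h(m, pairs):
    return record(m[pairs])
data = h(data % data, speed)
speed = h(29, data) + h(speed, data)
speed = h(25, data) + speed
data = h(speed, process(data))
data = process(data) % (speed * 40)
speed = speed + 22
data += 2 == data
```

Transformed code:
data = record((data % data)[speed])
speed = record(29[data]) + record(speed[data])
speed = record(25[data]) + speed
data = record(speed[process(data)])
data = process(data) % (speed * 40)
speed = speed + 22
data = data + (2 == data)

3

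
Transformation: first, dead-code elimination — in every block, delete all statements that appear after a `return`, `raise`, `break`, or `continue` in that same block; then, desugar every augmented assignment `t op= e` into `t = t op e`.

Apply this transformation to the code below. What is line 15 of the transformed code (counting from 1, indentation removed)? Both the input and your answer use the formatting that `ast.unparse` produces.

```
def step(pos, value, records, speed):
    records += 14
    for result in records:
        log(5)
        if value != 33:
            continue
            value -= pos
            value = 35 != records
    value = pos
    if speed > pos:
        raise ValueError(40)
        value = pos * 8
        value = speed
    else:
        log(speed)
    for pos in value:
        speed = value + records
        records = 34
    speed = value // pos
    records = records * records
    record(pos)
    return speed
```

speed = value // pos

Transformed code:
def step(pos, value, records, speed):
    records = records + 14
    for result in records:
        log(5)
        if value != 33:
            continue
    value = pos
    if speed > pos:
        raise ValueError(40)
    else:
        log(speed)
    for pos in value:
        speed = value + records
        records = 34
    speed = value // pos
    records = records * records
    record(pos)
    return speed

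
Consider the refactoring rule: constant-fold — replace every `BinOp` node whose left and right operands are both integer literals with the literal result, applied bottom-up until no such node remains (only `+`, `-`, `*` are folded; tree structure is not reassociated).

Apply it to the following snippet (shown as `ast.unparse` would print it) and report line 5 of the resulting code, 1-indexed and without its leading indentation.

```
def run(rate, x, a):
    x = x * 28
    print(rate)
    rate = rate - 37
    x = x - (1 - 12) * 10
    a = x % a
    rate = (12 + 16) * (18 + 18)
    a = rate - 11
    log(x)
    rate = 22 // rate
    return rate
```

x = x - -110

Transformed code:
def run(rate, x, a):
    x = x * 28
    print(rate)
    rate = rate - 37
    x = x - -110
    a = x % a
    rate = 1008
    a = rate - 11
    log(x)
    rate = 22 // rate
    return rate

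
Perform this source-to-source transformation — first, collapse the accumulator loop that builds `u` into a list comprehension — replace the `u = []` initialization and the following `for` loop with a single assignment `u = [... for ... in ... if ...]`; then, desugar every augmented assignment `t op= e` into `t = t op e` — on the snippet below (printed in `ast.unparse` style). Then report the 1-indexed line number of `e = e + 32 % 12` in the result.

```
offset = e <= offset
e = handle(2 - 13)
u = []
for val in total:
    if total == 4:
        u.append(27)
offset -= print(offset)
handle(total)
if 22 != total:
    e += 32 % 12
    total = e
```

7

Transformed code:
offset = e <= offset
e = handle(2 - 13)
u = [27 for val in total if total == 4]
offset = offset - print(offset)
handle(total)
if 22 != total:
    e = e + 32 % 12
    total = e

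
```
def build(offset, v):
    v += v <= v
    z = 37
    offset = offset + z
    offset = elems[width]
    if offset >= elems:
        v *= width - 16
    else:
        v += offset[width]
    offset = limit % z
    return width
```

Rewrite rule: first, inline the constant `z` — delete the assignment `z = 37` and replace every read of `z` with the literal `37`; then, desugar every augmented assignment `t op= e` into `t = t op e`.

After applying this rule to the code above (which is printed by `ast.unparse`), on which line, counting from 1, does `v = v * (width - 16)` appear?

Transformed code:
def build(offset, v):
    v = v + (v <= v)
    offset = offset + 37
    offset = elems[width]
    if offset >= elems:
        v = v * (width - 16)
    else:
        v = v + offset[width]
    offset = limit % 37
    return width

6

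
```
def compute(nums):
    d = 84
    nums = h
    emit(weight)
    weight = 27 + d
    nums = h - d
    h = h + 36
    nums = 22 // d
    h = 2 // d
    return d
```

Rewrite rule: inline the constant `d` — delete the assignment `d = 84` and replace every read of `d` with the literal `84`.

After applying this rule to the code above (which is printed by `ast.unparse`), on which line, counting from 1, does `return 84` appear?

9

Transformed code:
def compute(nums):
    nums = h
    emit(weight)
    weight = 27 + 84
    nums = h - 84
    h = h + 36
    nums = 22 // 84
    h = 2 // 84
    return 84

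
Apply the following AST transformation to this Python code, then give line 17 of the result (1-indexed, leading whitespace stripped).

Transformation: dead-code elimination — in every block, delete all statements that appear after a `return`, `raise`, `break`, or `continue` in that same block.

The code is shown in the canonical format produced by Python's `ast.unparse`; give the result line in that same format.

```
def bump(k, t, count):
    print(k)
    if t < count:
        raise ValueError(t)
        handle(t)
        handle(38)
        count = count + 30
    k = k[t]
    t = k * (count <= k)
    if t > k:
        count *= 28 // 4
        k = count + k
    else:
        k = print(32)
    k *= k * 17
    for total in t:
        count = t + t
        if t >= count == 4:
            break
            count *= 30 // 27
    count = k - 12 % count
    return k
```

count = k - 12 % count

Transformed code:
def bump(k, t, count):
    print(k)
    if t < count:
        raise ValueError(t)
    k = k[t]
    t = k * (count <= k)
    if t > k:
        count *= 28 // 4
        k = count + k
    else:
        k = print(32)
    k *= k * 17
    for total in t:
        count = t + t
        if t >= count == 4:
            break
    count = k - 12 % count
    return k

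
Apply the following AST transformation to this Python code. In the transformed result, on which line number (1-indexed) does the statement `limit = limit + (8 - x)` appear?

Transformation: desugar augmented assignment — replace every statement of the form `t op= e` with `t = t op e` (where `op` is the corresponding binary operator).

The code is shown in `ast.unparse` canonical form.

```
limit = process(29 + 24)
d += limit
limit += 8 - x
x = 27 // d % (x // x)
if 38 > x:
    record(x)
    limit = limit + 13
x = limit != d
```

Transformed code:
limit = process(29 + 24)
d = d + limit
limit = limit + (8 - x)
x = 27 // d % (x // x)
if 38 > x:
    record(x)
    limit = limit + 13
x = limit != d

3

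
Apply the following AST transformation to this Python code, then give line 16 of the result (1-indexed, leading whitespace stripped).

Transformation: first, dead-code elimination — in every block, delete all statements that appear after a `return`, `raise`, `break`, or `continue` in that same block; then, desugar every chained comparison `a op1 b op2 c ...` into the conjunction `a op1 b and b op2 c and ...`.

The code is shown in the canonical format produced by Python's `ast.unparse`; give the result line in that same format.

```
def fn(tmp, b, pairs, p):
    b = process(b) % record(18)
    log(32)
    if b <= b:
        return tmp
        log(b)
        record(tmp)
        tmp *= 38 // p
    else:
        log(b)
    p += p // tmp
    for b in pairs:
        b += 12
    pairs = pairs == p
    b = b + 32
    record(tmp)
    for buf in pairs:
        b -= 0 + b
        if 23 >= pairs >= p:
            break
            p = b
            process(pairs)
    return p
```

Transformed code:
def fn(tmp, b, pairs, p):
    b = process(b) % record(18)
    log(32)
    if b <= b:
        return tmp
    else:
        log(b)
    p += p // tmp
    for b in pairs:
        b += 12
    pairs = pairs == p
    b = b + 32
    record(tmp)
    for buf in pairs:
        b -= 0 + b
        if 23 >= pairs and pairs >= p:
            break
    return p

if 23 >= pairs and pairs >= p:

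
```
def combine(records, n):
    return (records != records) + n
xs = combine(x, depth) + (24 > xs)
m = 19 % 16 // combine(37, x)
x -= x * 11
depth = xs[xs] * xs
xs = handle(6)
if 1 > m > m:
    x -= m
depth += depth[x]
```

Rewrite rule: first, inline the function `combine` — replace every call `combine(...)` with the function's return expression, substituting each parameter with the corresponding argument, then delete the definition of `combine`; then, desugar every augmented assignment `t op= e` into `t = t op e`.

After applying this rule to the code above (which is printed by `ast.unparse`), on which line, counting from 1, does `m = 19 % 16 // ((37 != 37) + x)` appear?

Transformed code:
xs = (x != x) + depth + (24 > xs)
m = 19 % 16 // ((37 != 37) + x)
x = x - x * 11
depth = xs[xs] * xs
xs = handle(6)
if 1 > m > m:
    x = x - m
depth = depth + depth[x]

2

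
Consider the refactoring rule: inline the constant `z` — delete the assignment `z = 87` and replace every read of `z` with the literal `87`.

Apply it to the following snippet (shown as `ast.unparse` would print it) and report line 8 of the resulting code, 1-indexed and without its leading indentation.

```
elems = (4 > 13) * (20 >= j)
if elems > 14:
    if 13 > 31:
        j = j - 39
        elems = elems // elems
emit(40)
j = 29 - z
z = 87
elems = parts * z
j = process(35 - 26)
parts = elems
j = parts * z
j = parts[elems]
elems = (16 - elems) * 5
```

Transformed code:
elems = (4 > 13) * (20 >= j)
if elems > 14:
    if 13 > 31:
        j = j - 39
        elems = elems // elems
emit(40)
j = 29 - 87
elems = parts * 87
j = process(35 - 26)
parts = elems
j = parts * 87
j = parts[elems]
elems = (16 - elems) * 5

elems = parts * 87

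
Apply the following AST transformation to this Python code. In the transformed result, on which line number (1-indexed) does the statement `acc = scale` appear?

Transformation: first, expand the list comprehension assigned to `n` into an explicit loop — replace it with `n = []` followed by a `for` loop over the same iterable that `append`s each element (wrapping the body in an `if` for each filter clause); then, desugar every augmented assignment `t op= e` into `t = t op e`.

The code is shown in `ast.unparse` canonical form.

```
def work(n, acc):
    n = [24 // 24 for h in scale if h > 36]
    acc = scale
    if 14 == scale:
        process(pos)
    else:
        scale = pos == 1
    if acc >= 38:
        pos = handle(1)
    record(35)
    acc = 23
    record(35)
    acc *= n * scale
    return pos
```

6

Transformed code:
def work(n, acc):
    n = []
    for h in scale:
        if h > 36:
            n.append(24 // 24)
    acc = scale
    if 14 == scale:
        process(pos)
    else:
        scale = pos == 1
    if acc >= 38:
        pos = handle(1)
    record(35)
    acc = 23
    record(35)
    acc = acc * (n * scale)
    return pos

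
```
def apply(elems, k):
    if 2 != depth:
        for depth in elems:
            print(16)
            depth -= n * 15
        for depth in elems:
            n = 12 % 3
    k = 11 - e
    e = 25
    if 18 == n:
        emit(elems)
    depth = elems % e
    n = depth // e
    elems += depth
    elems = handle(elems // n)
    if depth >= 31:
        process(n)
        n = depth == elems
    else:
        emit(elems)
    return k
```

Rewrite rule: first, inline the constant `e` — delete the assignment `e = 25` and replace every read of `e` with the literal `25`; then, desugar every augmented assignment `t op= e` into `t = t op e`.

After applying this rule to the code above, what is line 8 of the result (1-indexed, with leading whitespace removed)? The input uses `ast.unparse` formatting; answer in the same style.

Transformed code:
def apply(elems, k):
    if 2 != depth:
        for depth in elems:
            print(16)
            depth = depth - n * 15
        for depth in elems:
            n = 12 % 3
    k = 11 - 25
    if 18 == n:
        emit(elems)
    depth = elems % 25
    n = depth // 25
    elems = elems + depth
    elems = handle(elems // n)
    if depth >= 31:
        process(n)
        n = depth == elems
    else:
        emit(elems)
    return k

k = 11 - 25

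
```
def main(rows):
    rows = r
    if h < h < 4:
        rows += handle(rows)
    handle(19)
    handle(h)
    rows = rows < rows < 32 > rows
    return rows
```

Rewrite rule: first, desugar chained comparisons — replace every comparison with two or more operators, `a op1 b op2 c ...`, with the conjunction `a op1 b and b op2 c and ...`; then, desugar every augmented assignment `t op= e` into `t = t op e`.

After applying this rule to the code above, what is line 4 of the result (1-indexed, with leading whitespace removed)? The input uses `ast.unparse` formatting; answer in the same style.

Transformed code:
def main(rows):
    rows = r
    if h < h and h < 4:
        rows = rows + handle(rows)
    handle(19)
    handle(h)
    rows = rows < rows and rows < 32 and (32 > rows)
    return rows

rows = rows + handle(rows)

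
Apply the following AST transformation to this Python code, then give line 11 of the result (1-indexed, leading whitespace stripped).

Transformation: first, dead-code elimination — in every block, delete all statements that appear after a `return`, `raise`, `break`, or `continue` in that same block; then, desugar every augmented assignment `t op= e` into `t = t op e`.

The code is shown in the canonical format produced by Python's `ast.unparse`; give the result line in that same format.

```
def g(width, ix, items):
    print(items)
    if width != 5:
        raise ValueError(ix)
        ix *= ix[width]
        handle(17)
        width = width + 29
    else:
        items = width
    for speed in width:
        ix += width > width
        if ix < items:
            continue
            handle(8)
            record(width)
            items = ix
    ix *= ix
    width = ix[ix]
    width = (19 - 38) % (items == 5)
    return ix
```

Transformed code:
def g(width, ix, items):
    print(items)
    if width != 5:
        raise ValueError(ix)
    else:
        items = width
    for speed in width:
        ix = ix + (width > width)
        if ix < items:
            continue
    ix = ix * ix
    width = ix[ix]
    width = (19 - 38) % (items == 5)
    return ix

ix = ix * ix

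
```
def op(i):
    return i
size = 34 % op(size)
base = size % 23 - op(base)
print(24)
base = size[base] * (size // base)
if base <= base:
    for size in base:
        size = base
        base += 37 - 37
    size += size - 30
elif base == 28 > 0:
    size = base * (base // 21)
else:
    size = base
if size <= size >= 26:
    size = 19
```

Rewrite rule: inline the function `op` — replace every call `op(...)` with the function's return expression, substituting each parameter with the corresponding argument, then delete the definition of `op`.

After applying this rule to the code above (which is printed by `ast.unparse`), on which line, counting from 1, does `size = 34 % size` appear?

Transformed code:
size = 34 % size
base = size % 23 - base
print(24)
base = size[base] * (size // base)
if base <= base:
    for size in base:
        size = base
        base += 37 - 37
    size += size - 30
elif base == 28 > 0:
    size = base * (base // 21)
else:
    size = base
if size <= size >= 26:
    size = 19

1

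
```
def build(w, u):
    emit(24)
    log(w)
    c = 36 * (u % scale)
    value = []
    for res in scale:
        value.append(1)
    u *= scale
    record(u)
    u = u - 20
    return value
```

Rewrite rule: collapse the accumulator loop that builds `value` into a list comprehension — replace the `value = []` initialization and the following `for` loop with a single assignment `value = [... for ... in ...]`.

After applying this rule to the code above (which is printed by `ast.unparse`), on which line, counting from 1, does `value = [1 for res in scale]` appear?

Transformed code:
def build(w, u):
    emit(24)
    log(w)
    c = 36 * (u % scale)
    value = [1 for res in scale]
    u *= scale
    record(u)
    u = u - 20
    return value

5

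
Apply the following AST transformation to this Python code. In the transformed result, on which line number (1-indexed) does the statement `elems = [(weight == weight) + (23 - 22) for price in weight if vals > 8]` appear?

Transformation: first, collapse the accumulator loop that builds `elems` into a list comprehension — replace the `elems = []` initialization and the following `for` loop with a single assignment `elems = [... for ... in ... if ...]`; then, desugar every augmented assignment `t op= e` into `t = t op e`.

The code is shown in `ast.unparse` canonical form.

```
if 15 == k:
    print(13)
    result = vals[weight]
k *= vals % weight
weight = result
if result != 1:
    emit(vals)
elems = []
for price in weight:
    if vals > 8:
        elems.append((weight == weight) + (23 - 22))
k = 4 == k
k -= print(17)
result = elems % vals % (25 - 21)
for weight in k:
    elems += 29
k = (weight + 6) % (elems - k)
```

8

Transformed code:
if 15 == k:
    print(13)
    result = vals[weight]
k = k * (vals % weight)
weight = result
if result != 1:
    emit(vals)
elems = [(weight == weight) + (23 - 22) for price in weight if vals > 8]
k = 4 == k
k = k - print(17)
result = elems % vals % (25 - 21)
for weight in k:
    elems = elems + 29
k = (weight + 6) % (elems - k)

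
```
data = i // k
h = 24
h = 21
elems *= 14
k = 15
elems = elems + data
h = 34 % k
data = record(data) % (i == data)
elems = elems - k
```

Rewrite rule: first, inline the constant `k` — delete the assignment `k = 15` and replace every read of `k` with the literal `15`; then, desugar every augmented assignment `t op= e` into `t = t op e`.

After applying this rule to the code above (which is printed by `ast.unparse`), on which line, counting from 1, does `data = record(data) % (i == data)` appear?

7

Transformed code:
data = i // 15
h = 24
h = 21
elems = elems * 14
elems = elems + data
h = 34 % 15
data = record(data) % (i == data)
elems = elems - 15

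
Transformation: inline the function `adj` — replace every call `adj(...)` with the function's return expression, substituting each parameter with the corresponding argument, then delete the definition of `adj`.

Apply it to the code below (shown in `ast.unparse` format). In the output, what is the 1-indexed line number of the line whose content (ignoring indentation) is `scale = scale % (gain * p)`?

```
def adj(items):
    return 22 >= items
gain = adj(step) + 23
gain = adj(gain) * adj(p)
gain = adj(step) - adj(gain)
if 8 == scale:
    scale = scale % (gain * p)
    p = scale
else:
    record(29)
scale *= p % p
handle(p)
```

Transformed code:
gain = (22 >= step) + 23
gain = (22 >= gain) * (22 >= p)
gain = (22 >= step) - (22 >= gain)
if 8 == scale:
    scale = scale % (gain * p)
    p = scale
else:
    record(29)
scale *= p % p
handle(p)

5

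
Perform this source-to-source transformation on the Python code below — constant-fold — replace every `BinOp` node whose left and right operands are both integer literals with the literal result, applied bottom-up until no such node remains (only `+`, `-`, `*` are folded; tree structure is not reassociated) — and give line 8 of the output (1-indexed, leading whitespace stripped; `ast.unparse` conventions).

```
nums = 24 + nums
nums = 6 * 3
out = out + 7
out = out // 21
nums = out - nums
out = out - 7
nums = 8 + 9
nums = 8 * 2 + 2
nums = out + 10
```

Transformed code:
nums = 24 + nums
nums = 18
out = out + 7
out = out // 21
nums = out - nums
out = out - 7
nums = 17
nums = 18
nums = out + 10

nums = 18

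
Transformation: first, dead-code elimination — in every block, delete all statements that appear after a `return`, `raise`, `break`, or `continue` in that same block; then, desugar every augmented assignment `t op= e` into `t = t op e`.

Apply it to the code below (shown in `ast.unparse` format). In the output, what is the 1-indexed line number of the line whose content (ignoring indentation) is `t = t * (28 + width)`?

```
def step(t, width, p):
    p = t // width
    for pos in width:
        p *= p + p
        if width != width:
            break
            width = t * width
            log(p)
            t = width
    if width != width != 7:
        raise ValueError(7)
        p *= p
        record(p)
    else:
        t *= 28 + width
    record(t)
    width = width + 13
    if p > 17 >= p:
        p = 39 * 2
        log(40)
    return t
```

10

Transformed code:
def step(t, width, p):
    p = t // width
    for pos in width:
        p = p * (p + p)
        if width != width:
            break
    if width != width != 7:
        raise ValueError(7)
    else:
        t = t * (28 + width)
    record(t)
    width = width + 13
    if p > 17 >= p:
        p = 39 * 2
        log(40)
    return t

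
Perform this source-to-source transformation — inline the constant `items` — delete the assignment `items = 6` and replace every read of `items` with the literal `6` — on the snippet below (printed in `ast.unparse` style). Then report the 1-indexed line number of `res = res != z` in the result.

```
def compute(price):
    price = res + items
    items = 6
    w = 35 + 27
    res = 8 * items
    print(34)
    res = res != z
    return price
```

Transformed code:
def compute(price):
    price = res + 6
    w = 35 + 27
    res = 8 * 6
    print(34)
    res = res != z
    return price

6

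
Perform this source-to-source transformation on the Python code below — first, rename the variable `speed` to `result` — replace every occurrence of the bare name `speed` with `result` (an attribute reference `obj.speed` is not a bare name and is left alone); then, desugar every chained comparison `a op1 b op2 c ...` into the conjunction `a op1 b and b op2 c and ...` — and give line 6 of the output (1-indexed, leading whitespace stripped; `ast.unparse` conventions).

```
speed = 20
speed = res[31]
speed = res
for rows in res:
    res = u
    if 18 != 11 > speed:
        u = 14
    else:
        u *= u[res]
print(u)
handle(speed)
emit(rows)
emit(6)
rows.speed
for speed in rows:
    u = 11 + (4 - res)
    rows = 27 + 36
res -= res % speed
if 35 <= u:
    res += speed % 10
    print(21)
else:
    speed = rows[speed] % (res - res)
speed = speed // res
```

Transformed code:
result = 20
result = res[31]
result = res
for rows in res:
    res = u
    if 18 != 11 and 11 > result:
        u = 14
    else:
        u *= u[res]
print(u)
handle(result)
emit(rows)
emit(6)
rows.speed
for result in rows:
    u = 11 + (4 - res)
    rows = 27 + 36
res -= res % result
if 35 <= u:
    res += result % 10
    print(21)
else:
    result = rows[result] % (res - res)
result = result // res

if 18 != 11 and 11 > result:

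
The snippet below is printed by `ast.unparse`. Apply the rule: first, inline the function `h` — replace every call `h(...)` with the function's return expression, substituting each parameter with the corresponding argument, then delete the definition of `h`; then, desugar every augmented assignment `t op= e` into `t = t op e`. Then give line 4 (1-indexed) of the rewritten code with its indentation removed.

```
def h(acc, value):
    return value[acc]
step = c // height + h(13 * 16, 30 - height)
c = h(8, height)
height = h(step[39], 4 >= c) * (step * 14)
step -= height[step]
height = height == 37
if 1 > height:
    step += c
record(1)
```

Transformed code:
step = c // height + (30 - height)[13 * 16]
c = height[8]
height = (4 >= c)[step[39]] * (step * 14)
step = step - height[step]
height = height == 37
if 1 > height:
    step = step + c
record(1)

step = step - height[step]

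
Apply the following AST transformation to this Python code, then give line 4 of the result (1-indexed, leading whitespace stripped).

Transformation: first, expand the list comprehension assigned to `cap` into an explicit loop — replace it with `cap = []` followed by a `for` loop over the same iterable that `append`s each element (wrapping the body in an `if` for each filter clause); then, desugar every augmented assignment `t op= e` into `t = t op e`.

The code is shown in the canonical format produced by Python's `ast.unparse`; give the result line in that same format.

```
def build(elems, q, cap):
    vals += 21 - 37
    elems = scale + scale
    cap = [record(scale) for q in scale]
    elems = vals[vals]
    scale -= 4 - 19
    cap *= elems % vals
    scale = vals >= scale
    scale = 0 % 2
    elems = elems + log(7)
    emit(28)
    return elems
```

Transformed code:
def build(elems, q, cap):
    vals = vals + (21 - 37)
    elems = scale + scale
    cap = []
    for q in scale:
        cap.append(record(scale))
    elems = vals[vals]
    scale = scale - (4 - 19)
    cap = cap * (elems % vals)
    scale = vals >= scale
    scale = 0 % 2
    elems = elems + log(7)
    emit(28)
    return elems

cap = []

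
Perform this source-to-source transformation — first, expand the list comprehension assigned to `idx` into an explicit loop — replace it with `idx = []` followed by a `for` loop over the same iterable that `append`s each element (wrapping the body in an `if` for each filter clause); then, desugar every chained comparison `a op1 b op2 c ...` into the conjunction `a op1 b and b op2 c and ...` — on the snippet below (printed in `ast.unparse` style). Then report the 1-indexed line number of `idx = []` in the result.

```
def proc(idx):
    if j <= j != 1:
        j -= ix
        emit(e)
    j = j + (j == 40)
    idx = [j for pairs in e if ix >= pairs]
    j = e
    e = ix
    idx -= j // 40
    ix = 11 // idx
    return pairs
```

Transformed code:
def proc(idx):
    if j <= j and j != 1:
        j -= ix
        emit(e)
    j = j + (j == 40)
    idx = []
    for pairs in e:
        if ix >= pairs:
            idx.append(j)
    j = e
    e = ix
    idx -= j // 40
    ix = 11 // idx
    return pairs

6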